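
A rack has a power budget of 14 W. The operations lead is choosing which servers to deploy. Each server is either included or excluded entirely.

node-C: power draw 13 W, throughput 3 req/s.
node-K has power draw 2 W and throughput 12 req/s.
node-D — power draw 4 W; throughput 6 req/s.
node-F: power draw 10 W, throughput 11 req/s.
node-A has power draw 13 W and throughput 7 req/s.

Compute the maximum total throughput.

node-K + node-D: power draw 2 + 4 = 6 ≤ 14, throughput 12 + 6 = 18.
node-K + node-F: power draw 2 + 10 = 12 ≤ 14, throughput 12 + 11 = 23.
node-D + node-F: power draw 4 + 10 = 14 ≤ 14, throughput 6 + 11 = 17.
Best is node-K and node-F with total throughput 23.

23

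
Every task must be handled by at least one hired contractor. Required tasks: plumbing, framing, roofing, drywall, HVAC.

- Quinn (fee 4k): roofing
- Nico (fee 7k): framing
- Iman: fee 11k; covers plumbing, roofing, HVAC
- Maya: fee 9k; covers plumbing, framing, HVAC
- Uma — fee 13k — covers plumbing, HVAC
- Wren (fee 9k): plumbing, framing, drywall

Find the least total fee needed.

Choose Iman and Wren: together they cover plumbing, framing, roofing, drywall, HVAC — every task.
Total fee: 11 + 9 = 20.

20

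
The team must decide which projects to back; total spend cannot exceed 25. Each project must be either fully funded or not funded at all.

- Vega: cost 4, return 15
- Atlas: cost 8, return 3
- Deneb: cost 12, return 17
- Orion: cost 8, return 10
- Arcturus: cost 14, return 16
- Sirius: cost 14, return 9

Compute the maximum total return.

42

Vega + Deneb + Orion: cost 4 + 12 + 8 = 24 ≤ 25, return 15 + 17 + 10 = 42.
Vega + Atlas + Deneb: cost 4 + 8 + 12 = 24 ≤ 25, return 15 + 3 + 17 = 35.
Best is Vega, Deneb, and Orion with total return 42.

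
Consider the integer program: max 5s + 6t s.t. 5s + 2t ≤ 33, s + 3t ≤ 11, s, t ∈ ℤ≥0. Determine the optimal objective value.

Relaxing integrality, the LP optimum is 39.77 at (s,t) = (5.92, 1.69), which is not an integer point.
(s,t)=(5,2): 5·5+2·2=29≤33, 1·5+3·2=11≤11, objective 37.
(s,t)=(6,1): 5·6+2·1=32≤33, 1·6+3·1=9≤11, objective 36.
The best lattice point is (5,2), giving 37.

37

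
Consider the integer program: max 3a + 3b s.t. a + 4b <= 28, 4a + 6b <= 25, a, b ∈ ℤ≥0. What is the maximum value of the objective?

18

(a,b)=(6,0): 1·6+4·0=6≤28, 4·6+6·0=24≤25, objective 18.
(a,b)=(5,0): 1·5+4·0=5≤28, 4·5+6·0=20≤25, objective 15.
The best lattice point is (6,0), giving 18.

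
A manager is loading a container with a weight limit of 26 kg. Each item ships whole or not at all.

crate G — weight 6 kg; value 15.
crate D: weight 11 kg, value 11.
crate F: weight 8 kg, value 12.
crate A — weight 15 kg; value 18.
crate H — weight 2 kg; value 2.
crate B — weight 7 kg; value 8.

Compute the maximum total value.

38

This is an integer program with binary decision variables.
crate G + crate F + crate H + crate B: weight 6 + 8 + 2 + 7 = 23 ≤ 26, value 15 + 12 + 2 + 8 = 37.
crate G + crate D + crate F: weight 6 + 11 + 8 = 25 ≤ 26, value 15 + 11 + 12 = 38.
Best is crate G, crate D, and crate F with total value 38.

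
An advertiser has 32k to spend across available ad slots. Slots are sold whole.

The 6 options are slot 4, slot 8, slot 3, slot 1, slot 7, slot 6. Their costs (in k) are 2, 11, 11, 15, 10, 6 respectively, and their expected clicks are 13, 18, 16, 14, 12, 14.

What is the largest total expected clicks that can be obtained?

61

slot 4 + slot 3 + slot 7 + slot 6: cost 2 + 11 + 10 + 6 = 29 ≤ 32, expected clicks 13 + 16 + 12 + 14 = 55.
slot 4 + slot 8 + slot 7 + slot 6: cost 2 + 11 + 10 + 6 = 29 ≤ 32, expected clicks 13 + 18 + 12 + 14 = 57.
slot 4 + slot 8 + slot 3 + slot 6: cost 2 + 11 + 11 + 6 = 30 ≤ 32, expected clicks 13 + 18 + 16 + 14 = 61.
Best is slot 4, slot 8, slot 3, and slot 6 with total expected clicks 61.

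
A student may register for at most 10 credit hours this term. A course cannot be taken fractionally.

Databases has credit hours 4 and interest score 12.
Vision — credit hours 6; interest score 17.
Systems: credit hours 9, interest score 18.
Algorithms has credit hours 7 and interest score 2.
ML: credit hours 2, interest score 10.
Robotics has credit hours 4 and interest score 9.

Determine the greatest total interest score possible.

Allowing fractional choices, the relaxed optimum would be about 33.3, but courses are indivisible.
Databases + Vision: credit hours 4 + 6 = 10 ≤ 10, interest score 12 + 17 = 29.
Databases + ML + Robotics: credit hours 4 + 2 + 4 = 10 ≤ 10, interest score 12 + 10 + 9 = 31.
Best is Databases, ML, and Robotics with total interest score 31.

31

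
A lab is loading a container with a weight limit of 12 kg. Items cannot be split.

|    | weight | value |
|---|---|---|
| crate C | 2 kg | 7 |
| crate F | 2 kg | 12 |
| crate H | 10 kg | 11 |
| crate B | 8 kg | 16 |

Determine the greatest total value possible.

35

crate C + crate B: weight 2 + 8 = 10 ≤ 12, value 7 + 16 = 23.
crate C + crate F + crate B: weight 2 + 2 + 8 = 12 ≤ 12, value 7 + 12 + 16 = 35.
crate F + crate B: weight 2 + 8 = 10 ≤ 12, value 12 + 16 = 28.
Best is crate C, crate F, and crate B with total value 35.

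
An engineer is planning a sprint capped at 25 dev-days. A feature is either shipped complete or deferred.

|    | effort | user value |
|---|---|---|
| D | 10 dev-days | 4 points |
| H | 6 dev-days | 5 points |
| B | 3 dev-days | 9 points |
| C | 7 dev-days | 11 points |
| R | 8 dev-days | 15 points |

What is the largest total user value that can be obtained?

40

H + B + C + R: effort 6 + 3 + 7 + 8 = 24 ≤ 25, user value 5 + 9 + 11 + 15 = 40.
B + C + R: effort 3 + 7 + 8 = 18 ≤ 25, user value 9 + 11 + 15 = 35.
H + C + R: effort 6 + 7 + 8 = 21 ≤ 25, user value 5 + 11 + 15 = 31.
Best is H, B, C, and R with total user value 40.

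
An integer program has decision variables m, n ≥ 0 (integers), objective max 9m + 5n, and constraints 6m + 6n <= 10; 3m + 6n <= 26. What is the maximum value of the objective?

9

Relaxing integrality, the LP optimum is 15.00 at (m,n) = (1.67, 0), which is not an integer point.
(m,n)=(1,0): 6·1+6·0=6≤10, 3·1+6·0=3≤26, objective 9.
(m,n)=(0,1): 6·0+6·1=6≤10, 3·0+6·1=6≤26, objective 5.
Maximum is 9 at (m,n)=(1,0).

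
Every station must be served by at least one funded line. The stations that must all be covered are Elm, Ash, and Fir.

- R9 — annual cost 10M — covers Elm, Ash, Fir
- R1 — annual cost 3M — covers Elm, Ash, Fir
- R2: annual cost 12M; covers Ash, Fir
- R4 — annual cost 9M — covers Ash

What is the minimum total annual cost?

R1 alone covers Elm, Ash, Fir — every station.
Total annual cost: 3.
No cover costs less than 3.

3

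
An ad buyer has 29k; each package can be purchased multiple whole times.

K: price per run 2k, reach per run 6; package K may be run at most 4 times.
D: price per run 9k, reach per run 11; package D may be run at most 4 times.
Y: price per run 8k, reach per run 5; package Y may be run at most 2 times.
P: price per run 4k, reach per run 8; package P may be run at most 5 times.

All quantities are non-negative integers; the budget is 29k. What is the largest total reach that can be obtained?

64

K has the best ratio (6/2); taking only K gives at most 4×6 = 24 (stopped by the supply cap of 4).
Mixing does better — 4×K and 5×P: price 28 ≤ 29, reach 4·6 + 5·8 = 64.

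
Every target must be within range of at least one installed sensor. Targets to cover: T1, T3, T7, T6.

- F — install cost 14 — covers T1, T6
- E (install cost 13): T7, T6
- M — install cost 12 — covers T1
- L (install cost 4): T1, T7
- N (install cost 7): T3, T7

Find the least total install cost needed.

21

The greedy cost-per-new-target heuristic would pick L, N, and E for 24, but a cheaper cover exists.
Choose F and N: together they cover T1, T3, T7, T6 — every target.
Total install cost: 14 + 7 = 21.
No cover costs less than 21.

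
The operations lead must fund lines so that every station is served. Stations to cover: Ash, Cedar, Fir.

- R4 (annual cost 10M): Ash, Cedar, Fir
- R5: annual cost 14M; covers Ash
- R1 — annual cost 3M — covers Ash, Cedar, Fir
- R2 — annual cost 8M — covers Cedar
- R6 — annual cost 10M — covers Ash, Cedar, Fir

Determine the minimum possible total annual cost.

R1 alone covers Ash, Cedar, Fir — every station.
Total annual cost: 3.
No cover costs less than 3.

3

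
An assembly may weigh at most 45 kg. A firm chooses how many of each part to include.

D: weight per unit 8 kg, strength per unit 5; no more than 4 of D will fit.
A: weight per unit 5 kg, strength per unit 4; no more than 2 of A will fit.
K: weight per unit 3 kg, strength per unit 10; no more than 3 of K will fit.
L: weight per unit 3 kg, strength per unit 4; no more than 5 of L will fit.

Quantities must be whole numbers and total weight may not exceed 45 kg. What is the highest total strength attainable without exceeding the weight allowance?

64

This is a bounded integer knapsack.
Take 2×D, 1×A, 3×K, and 5×L: weight 45 ≤ 45, strength 2·5 + 1·4 + 3·10 + 5·4 = 64.
K has the best ratio (10/3) and is taken to its limit of 3; remaining capacity is filled optimally with the others.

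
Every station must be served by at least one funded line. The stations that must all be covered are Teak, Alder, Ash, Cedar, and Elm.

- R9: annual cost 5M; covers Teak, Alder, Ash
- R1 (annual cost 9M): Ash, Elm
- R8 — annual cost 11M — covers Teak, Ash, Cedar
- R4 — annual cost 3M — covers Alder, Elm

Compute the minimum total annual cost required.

The greedy cost-per-new-station heuristic would pick R4, R9, and R8 for 19, but a cheaper cover exists.
Choose R8 and R4: together they cover Teak, Alder, Ash, Cedar, Elm — every station.
Total annual cost: 11 + 3 = 14.
No cover costs less than 14.

14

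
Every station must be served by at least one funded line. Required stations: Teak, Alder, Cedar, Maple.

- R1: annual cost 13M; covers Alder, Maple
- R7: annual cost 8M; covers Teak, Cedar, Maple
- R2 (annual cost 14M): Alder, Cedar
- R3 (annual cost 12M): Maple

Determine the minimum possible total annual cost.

Choose R1 and R7: together they cover Teak, Alder, Cedar, Maple — every station.
Total annual cost: 13 + 8 = 21.
No cover costs less than 21.

21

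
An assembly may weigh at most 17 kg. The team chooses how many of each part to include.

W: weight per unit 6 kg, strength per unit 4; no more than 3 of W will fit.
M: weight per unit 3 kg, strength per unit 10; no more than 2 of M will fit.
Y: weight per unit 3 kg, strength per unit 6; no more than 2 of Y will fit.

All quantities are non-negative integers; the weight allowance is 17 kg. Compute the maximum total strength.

32

Take 2×M and 2×Y: weight 12 ≤ 17, strength 2·10 + 2·6 = 32.
M has the best ratio (10/3) and is taken to its limit of 2; remaining capacity is filled optimally with the others.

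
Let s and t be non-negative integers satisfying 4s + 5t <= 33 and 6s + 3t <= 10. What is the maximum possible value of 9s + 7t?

The continuous relaxation peaks at (0, 3.33) with value 23.33; rounding to a feasible lattice point costs some objective.
(s,t)=(0,3): 4·0+5·3=15≤33, 6·0+3·3=9≤10, objective 21.
(s,t)=(0,2): 4·0+5·2=10≤33, 6·0+3·2=6≤10, objective 14.
The best lattice point is (0,3), giving 21.

21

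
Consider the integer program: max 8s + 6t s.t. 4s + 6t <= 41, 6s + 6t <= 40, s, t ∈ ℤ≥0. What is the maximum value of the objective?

48

Relaxing integrality, the LP optimum is 53.33 at (s,t) = (6.67, 0), which is not an integer point.
(s,t)=(6,0): 4·6+6·0=24≤41, 6·6+6·0=36≤40, objective 48.
(s,t)=(5,1): 4·5+6·1=26≤41, 6·5+6·1=36≤40, objective 46.
(s,t)=(5,0): 4·5+6·0=20≤41, 6·5+6·0=30≤40, objective 40.
Maximum is 48 at (s,t)=(6,0).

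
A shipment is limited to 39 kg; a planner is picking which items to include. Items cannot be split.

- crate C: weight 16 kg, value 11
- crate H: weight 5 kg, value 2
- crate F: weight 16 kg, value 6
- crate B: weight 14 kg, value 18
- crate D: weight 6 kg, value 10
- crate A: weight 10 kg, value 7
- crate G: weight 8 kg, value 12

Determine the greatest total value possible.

47

Allowing fractional choices, the relaxed optimum would be about 47.7, but items are indivisible.
crate C + crate B + crate G: weight 16 + 14 + 8 = 38 ≤ 39, value 11 + 18 + 12 = 41.
crate H + crate B + crate D + crate G: weight 5 + 14 + 6 + 8 = 33 ≤ 39, value 2 + 18 + 10 + 12 = 42.
crate B + crate D + crate A + crate G: weight 14 + 6 + 10 + 8 = 38 ≤ 39, value 18 + 10 + 7 + 12 = 47.
Best is crate B, crate D, crate A, and crate G with total value 47.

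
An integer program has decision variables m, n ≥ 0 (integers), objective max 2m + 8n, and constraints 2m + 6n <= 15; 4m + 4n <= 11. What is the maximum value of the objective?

16

The continuous relaxation peaks at (0, 2.5) with value 20.00; rounding to a feasible lattice point costs some objective.
(m,n)=(0,2): 2·0+6·2=12≤15, 4·0+4·2=8≤11, objective 16.
(m,n)=(1,1): 2·1+6·1=8≤15, 4·1+4·1=8≤11, objective 10.
The best lattice point is (0,2), giving 16.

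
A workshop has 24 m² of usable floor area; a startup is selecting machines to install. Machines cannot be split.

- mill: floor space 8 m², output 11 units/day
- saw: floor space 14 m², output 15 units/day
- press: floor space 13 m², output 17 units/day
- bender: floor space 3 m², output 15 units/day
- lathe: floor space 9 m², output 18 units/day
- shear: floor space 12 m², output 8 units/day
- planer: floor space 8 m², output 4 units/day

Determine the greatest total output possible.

Allowing fractional choices, the relaxed optimum would be about 49.2, but machines are indivisible.
mill + bender + lathe: floor space 8 + 3 + 9 = 20 ≤ 24, output 11 + 15 + 18 = 44.
mill + press + bender: floor space 8 + 13 + 3 = 24 ≤ 24, output 11 + 17 + 15 = 43.
Best is mill, bender, and lathe with total output 44.

44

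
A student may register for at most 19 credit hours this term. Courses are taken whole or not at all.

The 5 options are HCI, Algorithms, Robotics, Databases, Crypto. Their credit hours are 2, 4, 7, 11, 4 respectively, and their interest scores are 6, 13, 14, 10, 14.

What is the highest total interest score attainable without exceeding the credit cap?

47

Algorithms + Robotics + Crypto: credit hours 4 + 7 + 4 = 15 ≤ 19, interest score 13 + 14 + 14 = 41.
HCI + Algorithms + Robotics + Crypto: credit hours 2 + 4 + 7 + 4 = 17 ≤ 19, interest score 6 + 13 + 14 + 14 = 47.
Best is HCI, Algorithms, Robotics, and Crypto with total interest score 47.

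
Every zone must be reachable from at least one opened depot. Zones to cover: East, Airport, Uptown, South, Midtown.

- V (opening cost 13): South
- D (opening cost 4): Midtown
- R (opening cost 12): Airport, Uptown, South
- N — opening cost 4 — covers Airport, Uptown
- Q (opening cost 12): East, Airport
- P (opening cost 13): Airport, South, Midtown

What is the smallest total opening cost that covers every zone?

28

This is a weighted set-cover instance.
The greedy cost-per-new-zone heuristic would pick N, D, R, and Q for 32, but a cheaper cover exists.
Choose D, R, and Q: together they cover East, Airport, Uptown, South, Midtown — every zone.
Total opening cost: 4 + 12 + 12 = 28.
No cover costs less than 28.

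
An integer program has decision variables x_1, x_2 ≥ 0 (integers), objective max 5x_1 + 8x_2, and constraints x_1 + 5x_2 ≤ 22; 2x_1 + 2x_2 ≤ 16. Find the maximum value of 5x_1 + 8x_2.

49

Relaxing integrality, the LP optimum is 50.50 at (x_1,x_2) = (4.5, 3.5), which is not an integer point.
(x_1,x_2)=(5,3): 1·5+5·3=20≤22, 2·5+2·3=16≤16, objective 49.
(x_1,x_2)=(6,2): 1·6+5·2=16≤22, 2·6+2·2=16≤16, objective 46.
(x_1,x_2)=(4,3): 1·4+5·3=19≤22, 2·4+2·3=14≤16, objective 44.
(x_1,x_2)=(5,2): 1·5+5·2=15≤22, 2·5+2·2=14≤16, objective 41.
No feasible integer point exceeds 49.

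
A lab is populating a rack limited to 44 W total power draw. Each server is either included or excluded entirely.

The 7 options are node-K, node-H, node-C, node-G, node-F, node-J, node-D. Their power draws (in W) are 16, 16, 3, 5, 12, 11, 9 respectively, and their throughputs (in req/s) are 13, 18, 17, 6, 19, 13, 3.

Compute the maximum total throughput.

67

Allowing fractional choices, the relaxed optimum would be about 69.6, but servers are indivisible.
node-K + node-C + node-F + node-J: power draw 16 + 3 + 12 + 11 = 42 ≤ 44, throughput 13 + 17 + 19 + 13 = 62.
node-H + node-C + node-F + node-J: power draw 16 + 3 + 12 + 11 = 42 ≤ 44, throughput 18 + 17 + 19 + 13 = 67.
node-H + node-C + node-G + node-F: power draw 16 + 3 + 5 + 12 = 36 ≤ 44, throughput 18 + 17 + 6 + 19 = 60.
Best is node-H, node-C, node-F, and node-J with total throughput 67.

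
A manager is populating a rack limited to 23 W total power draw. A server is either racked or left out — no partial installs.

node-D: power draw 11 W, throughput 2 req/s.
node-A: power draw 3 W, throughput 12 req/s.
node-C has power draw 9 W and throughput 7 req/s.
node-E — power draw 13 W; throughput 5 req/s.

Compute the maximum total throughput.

Allowing fractional choices, the relaxed optimum would be about 23.2, but servers are indivisible.
node-A + node-E: power draw 3 + 13 = 16 ≤ 23, throughput 12 + 5 = 17.
node-A + node-C: power draw 3 + 9 = 12 ≤ 23, throughput 12 + 7 = 19.
node-D + node-A + node-C: power draw 11 + 3 + 9 = 23 ≤ 23, throughput 2 + 12 + 7 = 21.
Best is node-D, node-A, and node-C with total throughput 21.

21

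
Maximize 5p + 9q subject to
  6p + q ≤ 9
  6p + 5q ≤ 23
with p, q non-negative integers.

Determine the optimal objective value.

36

The continuous relaxation peaks at (0, 4.6) with value 41.40; rounding to a feasible lattice point costs some objective.
(p,q)=(0,4): 6·0+1·4=4≤9, 6·0+5·4=20≤23, objective 36.
(p,q)=(1,3): 6·1+1·3=9≤9, 6·1+5·3=21≤23, objective 32.
(p,q)=(0,3): 6·0+1·3=3≤9, 6·0+5·3=15≤23, objective 27.
Maximum is 36 at (p,q)=(0,4).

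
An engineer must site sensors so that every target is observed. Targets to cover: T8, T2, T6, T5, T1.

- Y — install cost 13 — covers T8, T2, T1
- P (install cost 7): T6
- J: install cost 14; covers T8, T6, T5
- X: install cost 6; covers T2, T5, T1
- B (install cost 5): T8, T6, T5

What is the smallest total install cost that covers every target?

This is an integer covering problem.
Choose X and B: together they cover T8, T2, T6, T5, T1 — every target.
Total install cost: 6 + 5 = 11.
No cover costs less than 11.

11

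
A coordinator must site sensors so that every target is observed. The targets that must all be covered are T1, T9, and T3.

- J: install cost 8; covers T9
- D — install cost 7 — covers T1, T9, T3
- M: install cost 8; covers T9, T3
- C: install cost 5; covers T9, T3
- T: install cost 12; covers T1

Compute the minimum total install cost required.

D alone covers T1, T9, T3 — every target.
Total install cost: 7.
No cover costs less than 7.

7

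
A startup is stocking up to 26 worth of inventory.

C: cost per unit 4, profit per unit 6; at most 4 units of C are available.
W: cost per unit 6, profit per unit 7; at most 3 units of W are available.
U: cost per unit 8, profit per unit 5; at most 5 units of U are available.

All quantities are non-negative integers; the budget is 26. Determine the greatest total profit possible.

33

C has the best ratio (6/4); taking only C gives at most 4×6 = 24 (stopped by the supply cap of 4).
Mixing does better — 2×C and 3×W: cost 26 ≤ 26, profit 2·6 + 3·7 = 33.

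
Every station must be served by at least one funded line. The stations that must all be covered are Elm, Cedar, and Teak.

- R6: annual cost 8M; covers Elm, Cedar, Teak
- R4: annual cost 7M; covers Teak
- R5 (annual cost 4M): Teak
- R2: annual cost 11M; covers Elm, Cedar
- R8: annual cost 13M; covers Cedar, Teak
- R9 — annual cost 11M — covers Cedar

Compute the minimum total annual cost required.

This is a weighted set-cover instance.
R6 alone covers Elm, Cedar, Teak — every station.
Total annual cost: 8.
No cover costs less than 8.

8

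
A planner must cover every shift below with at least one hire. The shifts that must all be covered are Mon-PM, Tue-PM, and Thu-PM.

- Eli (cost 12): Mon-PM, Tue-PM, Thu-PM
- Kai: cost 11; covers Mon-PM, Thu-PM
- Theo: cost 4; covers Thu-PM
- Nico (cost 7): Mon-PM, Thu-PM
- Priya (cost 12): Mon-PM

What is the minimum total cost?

The greedy cost-per-new-shift heuristic would pick Nico and Eli for 19, but a cheaper cover exists.
Eli alone covers Mon-PM, Tue-PM, Thu-PM — every shift.
Total cost: 12.
No cover costs less than 12.

12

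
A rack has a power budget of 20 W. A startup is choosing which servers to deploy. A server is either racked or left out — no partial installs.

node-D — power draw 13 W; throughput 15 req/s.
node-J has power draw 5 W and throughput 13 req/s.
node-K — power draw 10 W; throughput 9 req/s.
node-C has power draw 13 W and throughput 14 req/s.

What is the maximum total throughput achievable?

28

Take node-D and node-J: power draw 13 + 5 = 18 ≤ 20, throughput 15 + 13 = 28.
No other feasible combination does better.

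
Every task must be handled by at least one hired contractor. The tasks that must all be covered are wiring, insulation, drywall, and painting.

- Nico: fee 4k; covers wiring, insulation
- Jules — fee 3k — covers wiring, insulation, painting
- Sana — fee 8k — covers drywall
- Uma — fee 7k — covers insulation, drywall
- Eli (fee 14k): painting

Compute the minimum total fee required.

10

This is an integer covering problem.
Choose Jules and Uma: together they cover wiring, insulation, drywall, painting — every task.
Total fee: 3 + 7 = 10.
No cover costs less than 10.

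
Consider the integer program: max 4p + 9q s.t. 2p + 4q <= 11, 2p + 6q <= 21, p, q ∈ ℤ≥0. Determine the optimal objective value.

22

(p,q)=(1,2): 2·1+4·2=10≤11, 2·1+6·2=14≤21, objective 22.
(p,q)=(0,2): 2·0+4·2=8≤11, 2·0+6·2=12≤21, objective 18.
(p,q)=(2,1): 2·2+4·1=8≤11, 2·2+6·1=10≤21, objective 17.
(p,q)=(1,1): 2·1+4·1=6≤11, 2·1+6·1=8≤21, objective 13.
Maximum is 22 at (p,q)=(1,2).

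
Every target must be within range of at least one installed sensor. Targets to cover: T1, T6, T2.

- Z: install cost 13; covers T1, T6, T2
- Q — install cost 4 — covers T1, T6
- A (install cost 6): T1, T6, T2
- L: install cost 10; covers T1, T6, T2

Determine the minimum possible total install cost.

The greedy cost-per-new-target heuristic would pick Q and A for 10, but a cheaper cover exists.
A alone covers T1, T6, T2 — every target.
Total install cost: 6.
No cover costs less than 6.

6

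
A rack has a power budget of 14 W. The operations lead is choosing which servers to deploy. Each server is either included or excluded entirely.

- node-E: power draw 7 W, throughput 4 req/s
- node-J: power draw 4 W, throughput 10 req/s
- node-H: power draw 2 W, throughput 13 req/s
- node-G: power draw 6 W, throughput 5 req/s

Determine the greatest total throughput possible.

Allowing fractional choices, the relaxed optimum would be about 29.1, but servers are indivisible.
node-E + node-J + node-H: power draw 7 + 4 + 2 = 13 ≤ 14, throughput 4 + 10 + 13 = 27.
node-J + node-H + node-G: power draw 4 + 2 + 6 = 12 ≤ 14, throughput 10 + 13 + 5 = 28.
node-J + node-H: power draw 4 + 2 = 6 ≤ 14, throughput 10 + 13 = 23.
Best is node-J, node-H, and node-G with total throughput 28.

28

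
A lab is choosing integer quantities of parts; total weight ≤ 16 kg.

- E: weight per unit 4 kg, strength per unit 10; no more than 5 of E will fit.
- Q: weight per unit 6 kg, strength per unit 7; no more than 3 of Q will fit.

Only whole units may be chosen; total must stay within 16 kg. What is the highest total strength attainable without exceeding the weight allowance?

This is a bounded integer knapsack.
4×E: weight 16 ≤ 16, strength 4·10 = 40.
3×E: weight 12 ≤ 16, strength 3·10 = 30.
Best is 40.

40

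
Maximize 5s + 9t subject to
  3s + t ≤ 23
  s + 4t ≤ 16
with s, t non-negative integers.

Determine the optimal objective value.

53

(s,t)=(7,2): 3·7+1·2=23≤23, 1·7+4·2=15≤16, objective 53.
(s,t)=(6,2): 3·6+1·2=20≤23, 1·6+4·2=14≤16, objective 48.
(s,t)=(7,1): 3·7+1·1=22≤23, 1·7+4·1=11≤16, objective 44.
The best lattice point is (7,2), giving 53.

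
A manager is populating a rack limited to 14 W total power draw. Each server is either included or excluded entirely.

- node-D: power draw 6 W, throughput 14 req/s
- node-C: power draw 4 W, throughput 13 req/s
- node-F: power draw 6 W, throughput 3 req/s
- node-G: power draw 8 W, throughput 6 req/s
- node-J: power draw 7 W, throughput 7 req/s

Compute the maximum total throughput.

node-D + node-J: power draw 6 + 7 = 13 ≤ 14, throughput 14 + 7 = 21.
node-C + node-J: power draw 4 + 7 = 11 ≤ 14, throughput 13 + 7 = 20.
node-D + node-C: power draw 6 + 4 = 10 ≤ 14, throughput 14 + 13 = 27.
Best is node-D and node-C with total throughput 27.

27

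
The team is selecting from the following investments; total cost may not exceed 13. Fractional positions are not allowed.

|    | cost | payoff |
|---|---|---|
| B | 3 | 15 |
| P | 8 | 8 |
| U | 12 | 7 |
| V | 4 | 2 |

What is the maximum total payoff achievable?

B + P: cost 3 + 8 = 11 ≤ 13, payoff 15 + 8 = 23.
B + V: cost 3 + 4 = 7 ≤ 13, payoff 15 + 2 = 17.
Best is B and P with total payoff 23.

23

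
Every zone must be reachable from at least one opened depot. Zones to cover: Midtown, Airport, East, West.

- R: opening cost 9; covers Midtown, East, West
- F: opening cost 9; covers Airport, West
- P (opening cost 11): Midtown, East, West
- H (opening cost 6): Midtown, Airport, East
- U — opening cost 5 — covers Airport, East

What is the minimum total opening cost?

Choose R and U: together they cover Midtown, Airport, East, West — every zone.
Total opening cost: 9 + 5 = 14.

14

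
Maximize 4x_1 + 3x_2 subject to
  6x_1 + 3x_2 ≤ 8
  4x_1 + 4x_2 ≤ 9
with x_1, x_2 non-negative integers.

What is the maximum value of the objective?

6

(x_1,x_2)=(0,2) is feasible, giving 6.
(x_1,x_2)=(1,0) is feasible, giving 4.
(x_1,x_2)=(0,1) is feasible, giving 3.
The best lattice point is (0,2), giving 6.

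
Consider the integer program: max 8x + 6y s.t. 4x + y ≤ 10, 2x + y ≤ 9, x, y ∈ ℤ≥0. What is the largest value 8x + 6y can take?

54

(x,y)=(0,9): 4·0+1·9=9≤10, 2·0+1·9=9≤9, objective 54.
(x,y)=(0,8): 4·0+1·8=8≤10, 2·0+1·8=8≤9, objective 48.
No feasible integer point exceeds 54.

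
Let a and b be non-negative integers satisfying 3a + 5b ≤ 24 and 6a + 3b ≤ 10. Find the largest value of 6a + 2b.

(a,b)=(1,1): 3·1+5·1=8≤24, 6·1+3·1=9≤10, objective 8.
(a,b)=(1,0): 3·1+5·0=3≤24, 6·1+3·0=6≤10, objective 6.
(a,b)=(0,2): 3·0+5·2=10≤24, 6·0+3·2=6≤10, objective 4.
(a,b)=(0,1): 3·0+5·1=5≤24, 6·0+3·1=3≤10, objective 2.
The best lattice point is (1,1), giving 8.

8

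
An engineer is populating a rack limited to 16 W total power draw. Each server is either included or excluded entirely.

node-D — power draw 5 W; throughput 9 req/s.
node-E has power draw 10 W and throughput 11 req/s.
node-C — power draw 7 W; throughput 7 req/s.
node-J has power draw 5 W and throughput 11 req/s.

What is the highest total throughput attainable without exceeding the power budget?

22

Allowing fractional choices, the relaxed optimum would be about 26.6, but servers are indivisible.
node-E + node-J: power draw 10 + 5 = 15 ≤ 16, throughput 11 + 11 = 22.
node-D + node-E: power draw 5 + 10 = 15 ≤ 16, throughput 9 + 11 = 20.
node-D + node-J: power draw 5 + 5 = 10 ≤ 16, throughput 9 + 11 = 20.
Best is node-E and node-J with total throughput 22.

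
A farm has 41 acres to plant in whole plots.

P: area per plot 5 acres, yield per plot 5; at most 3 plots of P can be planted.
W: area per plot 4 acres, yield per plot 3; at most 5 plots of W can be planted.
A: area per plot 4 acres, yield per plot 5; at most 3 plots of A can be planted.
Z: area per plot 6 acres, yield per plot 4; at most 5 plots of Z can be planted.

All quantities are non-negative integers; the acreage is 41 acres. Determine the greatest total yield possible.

40

This is a bounded integer knapsack.
3×P, 2×W, 3×A, and 1×Z: area 41 ≤ 41, yield 3·5 + 2·3 + 3·5 + 1·4 = 40.
3×P, 3×W, and 3×A: area 39 ≤ 41, yield 3·5 + 3·3 + 3·5 = 39.
Best is 40.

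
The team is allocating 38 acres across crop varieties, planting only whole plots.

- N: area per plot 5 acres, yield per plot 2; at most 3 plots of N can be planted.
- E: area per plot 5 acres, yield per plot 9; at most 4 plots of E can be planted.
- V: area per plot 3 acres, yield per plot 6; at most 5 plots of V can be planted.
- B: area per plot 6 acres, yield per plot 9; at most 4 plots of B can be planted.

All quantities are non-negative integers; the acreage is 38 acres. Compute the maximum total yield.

69

V has the best ratio (6/3); taking only V gives at most 5×6 = 30 (stopped by the supply cap of 5).
Mixing does better — 4×E, 4×V, and 1×B: area 38 ≤ 38, yield 4·9 + 4·6 + 1·9 = 69.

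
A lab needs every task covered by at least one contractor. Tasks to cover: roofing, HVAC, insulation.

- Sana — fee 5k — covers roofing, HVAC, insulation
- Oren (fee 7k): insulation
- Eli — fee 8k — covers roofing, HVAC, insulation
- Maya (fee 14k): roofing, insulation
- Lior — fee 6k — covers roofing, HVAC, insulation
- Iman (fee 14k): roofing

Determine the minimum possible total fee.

This is an integer covering problem.
Sana alone covers roofing, HVAC, insulation — every task.
Total fee: 5.
No cover costs less than 5.

5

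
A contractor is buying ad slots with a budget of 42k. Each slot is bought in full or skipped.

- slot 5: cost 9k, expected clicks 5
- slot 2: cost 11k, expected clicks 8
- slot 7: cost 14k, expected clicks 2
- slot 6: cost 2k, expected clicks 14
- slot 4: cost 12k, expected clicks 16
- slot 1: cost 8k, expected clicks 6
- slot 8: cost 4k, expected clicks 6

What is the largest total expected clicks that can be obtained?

slot 5 + slot 2 + slot 6 + slot 4 + slot 8: cost 9 + 11 + 2 + 12 + 4 = 38 ≤ 42, expected clicks 5 + 8 + 14 + 16 + 6 = 49.
slot 2 + slot 6 + slot 4 + slot 1 + slot 8: cost 11 + 2 + 12 + 8 + 4 = 37 ≤ 42, expected clicks 8 + 14 + 16 + 6 + 6 = 50.
Best is slot 2, slot 6, slot 4, slot 1, and slot 8 with total expected clicks 50.

50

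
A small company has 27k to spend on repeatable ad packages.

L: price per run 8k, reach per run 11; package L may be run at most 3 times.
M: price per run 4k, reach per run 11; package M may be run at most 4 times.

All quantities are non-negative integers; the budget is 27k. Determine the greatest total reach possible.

Take 1×L and 4×M: price 24 ≤ 27, reach 1·11 + 4·11 = 55.
M has the best ratio (11/4) and is taken to its limit of 4; remaining capacity is filled optimally with the others.

55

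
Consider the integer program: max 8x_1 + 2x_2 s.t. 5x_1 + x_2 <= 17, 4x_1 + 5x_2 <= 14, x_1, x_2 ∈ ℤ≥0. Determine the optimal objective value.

Relaxing integrality, the LP optimum is 27.24 at (x_1,x_2) = (3.38, 0.0952), which is not an integer point.
(x_1,x_2)=(3,0): 5·3+1·0=15≤17, 4·3+5·0=12≤14, objective 24.
(x_1,x_2)=(2,1): 5·2+1·1=11≤17, 4·2+5·1=13≤14, objective 18.
The best lattice point is (3,0), giving 24.

24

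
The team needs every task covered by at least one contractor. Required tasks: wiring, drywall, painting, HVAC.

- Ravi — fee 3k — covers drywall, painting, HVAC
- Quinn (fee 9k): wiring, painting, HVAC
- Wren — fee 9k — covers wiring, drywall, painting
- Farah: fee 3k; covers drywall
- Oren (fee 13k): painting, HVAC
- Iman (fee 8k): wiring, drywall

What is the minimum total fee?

11

Choose Ravi and Iman: together they cover wiring, drywall, painting, HVAC — every task.
Total fee: 3 + 8 = 11.
No cover costs less than 11.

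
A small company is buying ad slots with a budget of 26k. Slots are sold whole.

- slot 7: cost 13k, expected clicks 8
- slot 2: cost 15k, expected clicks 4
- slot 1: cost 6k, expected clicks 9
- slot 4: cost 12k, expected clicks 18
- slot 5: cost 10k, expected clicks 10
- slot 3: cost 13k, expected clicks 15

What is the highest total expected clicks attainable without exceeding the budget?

This is a 0-1 knapsack instance.
Allowing fractional choices, the relaxed optimum would be about 36.2, but ad slots are indivisible.
slot 4 + slot 3: cost 12 + 13 = 25 ≤ 26, expected clicks 18 + 15 = 33.
slot 4 + slot 5: cost 12 + 10 = 22 ≤ 26, expected clicks 18 + 10 = 28.
Best is slot 4 and slot 3 with total expected clicks 33.

33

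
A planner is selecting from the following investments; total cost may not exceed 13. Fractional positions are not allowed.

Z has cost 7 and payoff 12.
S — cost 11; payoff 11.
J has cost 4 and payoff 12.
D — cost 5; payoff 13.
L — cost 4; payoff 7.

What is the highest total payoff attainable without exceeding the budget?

32

J + D + L: cost 4 + 5 + 4 = 13 ≤ 13, payoff 12 + 13 + 7 = 32.
Z + D: cost 7 + 5 = 12 ≤ 13, payoff 12 + 13 = 25.
J + D: cost 4 + 5 = 9 ≤ 13, payoff 12 + 13 = 25.
Best is J, D, and L with total payoff 32.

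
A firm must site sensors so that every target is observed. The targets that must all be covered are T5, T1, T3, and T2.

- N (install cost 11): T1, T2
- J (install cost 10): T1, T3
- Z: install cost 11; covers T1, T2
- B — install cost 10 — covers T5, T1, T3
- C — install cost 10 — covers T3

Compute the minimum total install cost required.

21

Choose N and B: together they cover T5, T1, T3, T2 — every target.
Total install cost: 11 + 10 = 21.
No cover costs less than 21.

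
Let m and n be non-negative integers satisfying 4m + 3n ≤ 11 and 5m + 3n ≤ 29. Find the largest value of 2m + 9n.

Relaxing integrality, the LP optimum is 33.00 at (m,n) = (0, 3.67), which is not an integer point.
(m,n)=(0,3): 4·0+3·3=9≤11, 5·0+3·3=9≤29, objective 27.
(m,n)=(1,2): 4·1+3·2=10≤11, 5·1+3·2=11≤29, objective 20.
(m,n)=(0,2): 4·0+3·2=6≤11, 5·0+3·2=6≤29, objective 18.
Maximum is 27 at (m,n)=(0,3).

27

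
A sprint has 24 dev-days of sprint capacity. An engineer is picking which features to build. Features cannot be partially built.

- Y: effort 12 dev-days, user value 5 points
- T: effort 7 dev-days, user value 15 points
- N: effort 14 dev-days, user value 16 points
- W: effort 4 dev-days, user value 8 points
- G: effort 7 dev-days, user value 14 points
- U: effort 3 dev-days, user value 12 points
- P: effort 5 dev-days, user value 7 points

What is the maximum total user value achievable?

49

Treat it as a binary knapsack problem.
Allowing fractional choices, the relaxed optimum would be about 53.2, but features are indivisible.
T + G + U + P: effort 7 + 7 + 3 + 5 = 22 ≤ 24, user value 15 + 14 + 12 + 7 = 48.
T + W + G + P: effort 7 + 4 + 7 + 5 = 23 ≤ 24, user value 15 + 8 + 14 + 7 = 44.
T + W + G + U: effort 7 + 4 + 7 + 3 = 21 ≤ 24, user value 15 + 8 + 14 + 12 = 49.
Best is T, W, G, and U with total user value 49.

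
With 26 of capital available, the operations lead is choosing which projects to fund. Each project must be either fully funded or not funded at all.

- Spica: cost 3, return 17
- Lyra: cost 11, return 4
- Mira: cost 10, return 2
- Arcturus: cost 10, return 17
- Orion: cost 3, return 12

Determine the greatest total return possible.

48

Allowing fractional choices, the relaxed optimum would be about 49.6, but projects are indivisible.
Spica + Lyra + Arcturus: cost 3 + 11 + 10 = 24 ≤ 26, return 17 + 4 + 17 = 38.
Spica + Mira + Arcturus + Orion: cost 3 + 10 + 10 + 3 = 26 ≤ 26, return 17 + 2 + 17 + 12 = 48.
Spica + Arcturus + Orion: cost 3 + 10 + 3 = 16 ≤ 26, return 17 + 17 + 12 = 46.
Best is Spica, Mira, Arcturus, and Orion with total return 48.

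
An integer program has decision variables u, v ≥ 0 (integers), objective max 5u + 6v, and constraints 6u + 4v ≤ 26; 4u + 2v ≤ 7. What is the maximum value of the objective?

Relaxing integrality, the LP optimum is 21.00 at (u,v) = (0, 3.5), which is not an integer point.
(u,v)=(0,3): 6·0+4·3=12≤26, 4·0+2·3=6≤7, objective 18.
(u,v)=(0,2): 6·0+4·2=8≤26, 4·0+2·2=4≤7, objective 12.
Maximum is 18 at (u,v)=(0,3).

18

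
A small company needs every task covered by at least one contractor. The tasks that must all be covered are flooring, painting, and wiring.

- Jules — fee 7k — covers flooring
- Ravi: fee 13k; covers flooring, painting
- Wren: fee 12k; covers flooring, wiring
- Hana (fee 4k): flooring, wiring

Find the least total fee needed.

17

Choose Ravi and Hana: together they cover flooring, painting, wiring — every task.
Total fee: 13 + 4 = 17.
No cover costs less than 17.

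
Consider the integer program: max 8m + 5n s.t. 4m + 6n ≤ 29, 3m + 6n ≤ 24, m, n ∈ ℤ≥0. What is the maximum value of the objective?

The continuous relaxation peaks at (7.25, 0) with value 58.00; rounding to a feasible lattice point costs some objective.
(m,n)=(7,0): 4·7+6·0=28≤29, 3·7+6·0=21≤24, objective 56.
(m,n)=(6,0): 4·6+6·0=24≤29, 3·6+6·0=18≤24, objective 48.
The best lattice point is (7,0), giving 56.

56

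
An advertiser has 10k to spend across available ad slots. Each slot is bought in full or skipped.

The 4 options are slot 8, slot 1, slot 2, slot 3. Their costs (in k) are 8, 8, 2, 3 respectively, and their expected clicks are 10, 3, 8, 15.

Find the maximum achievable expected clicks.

Allowing fractional choices, the relaxed optimum would be about 29.2, but ad slots are indivisible.
slot 3: cost 3 ≤ 10, expected clicks 15.
slot 8 + slot 2: cost 8 + 2 = 10 ≤ 10, expected clicks 10 + 8 = 18.
slot 2 + slot 3: cost 2 + 3 = 5 ≤ 10, expected clicks 8 + 15 = 23.
Best is slot 2 and slot 3 with total expected clicks 23.

23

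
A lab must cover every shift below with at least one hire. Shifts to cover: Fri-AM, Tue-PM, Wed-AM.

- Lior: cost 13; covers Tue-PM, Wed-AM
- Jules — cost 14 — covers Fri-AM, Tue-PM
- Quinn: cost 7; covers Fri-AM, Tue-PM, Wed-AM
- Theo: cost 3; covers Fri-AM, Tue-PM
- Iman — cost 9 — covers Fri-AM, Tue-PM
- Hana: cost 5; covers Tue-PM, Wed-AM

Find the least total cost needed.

7

The greedy cost-per-new-shift heuristic would pick Theo and Hana for 8, but a cheaper cover exists.
Quinn alone covers Fri-AM, Tue-PM, Wed-AM — every shift.
Total cost: 7.
No cover costs less than 7.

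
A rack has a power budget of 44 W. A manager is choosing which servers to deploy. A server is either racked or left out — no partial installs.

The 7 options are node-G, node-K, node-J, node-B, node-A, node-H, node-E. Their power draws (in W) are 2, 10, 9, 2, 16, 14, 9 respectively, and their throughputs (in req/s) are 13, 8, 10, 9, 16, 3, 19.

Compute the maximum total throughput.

This is a 0-1 knapsack instance.
Allowing fractional choices, the relaxed optimum would be about 71.8, but servers are indivisible.
node-G + node-J + node-B + node-A + node-E: power draw 2 + 9 + 2 + 16 + 9 = 38 ≤ 44, throughput 13 + 10 + 9 + 16 + 19 = 67.
node-G + node-B + node-A + node-H + node-E: power draw 2 + 2 + 16 + 14 + 9 = 43 ≤ 44, throughput 13 + 9 + 16 + 3 + 19 = 60.
node-G + node-K + node-B + node-A + node-E: power draw 2 + 10 + 2 + 16 + 9 = 39 ≤ 44, throughput 13 + 8 + 9 + 16 + 19 = 65.
Best is node-G, node-J, node-B, node-A, and node-E with total throughput 67.

67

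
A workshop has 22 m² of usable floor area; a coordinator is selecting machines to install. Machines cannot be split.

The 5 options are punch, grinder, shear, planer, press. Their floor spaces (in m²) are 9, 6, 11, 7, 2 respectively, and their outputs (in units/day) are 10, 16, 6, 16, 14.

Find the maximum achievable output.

46

punch + grinder + planer: floor space 9 + 6 + 7 = 22 ≤ 22, output 10 + 16 + 16 = 42.
grinder + planer + press: floor space 6 + 7 + 2 = 15 ≤ 22, output 16 + 16 + 14 = 46.
Best is grinder, planer, and press with total output 46.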